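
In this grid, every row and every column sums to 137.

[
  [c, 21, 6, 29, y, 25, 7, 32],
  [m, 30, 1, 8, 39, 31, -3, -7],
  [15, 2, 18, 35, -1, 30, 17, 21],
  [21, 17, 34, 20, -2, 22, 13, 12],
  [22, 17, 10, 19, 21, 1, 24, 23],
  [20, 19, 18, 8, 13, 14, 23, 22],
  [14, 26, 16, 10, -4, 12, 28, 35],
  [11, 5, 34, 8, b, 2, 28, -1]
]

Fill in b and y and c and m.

Row 2 has 30 + 1 + 8 + 39 + 31 − 3 − 7 = 99; the blank must be 137 − 99 = 38.
Row 8 has 11 + 5 + 34 + 8 + 2 + 28 − 1 = 87; the blank must be 137 − 87 = 50.
Column 5 has 39 − 1 − 2 + 21 + 13 − 4 + 50 = 116; the blank must be 137 − 116 = 21.
Row 1 has 21 + 6 + 29 + 21 + 25 + 7 + 32 = 141; the blank must be 137 − 141 = -4.

b = 50, y = 21, c = -4, m = 38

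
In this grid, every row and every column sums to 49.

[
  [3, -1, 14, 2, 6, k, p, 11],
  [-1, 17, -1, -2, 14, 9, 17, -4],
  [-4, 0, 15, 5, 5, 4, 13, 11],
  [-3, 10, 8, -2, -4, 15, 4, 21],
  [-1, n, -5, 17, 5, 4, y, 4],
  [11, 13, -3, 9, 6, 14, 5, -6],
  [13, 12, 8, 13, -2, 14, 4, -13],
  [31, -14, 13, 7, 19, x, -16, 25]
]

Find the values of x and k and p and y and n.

x = -16, k = 5, p = 9, y = 13, n = 12

Row 8 has 31 − 14 + 13 + 7 + 19 − 16 + 25 = 65; the blank must be 49 − 65 = -16.
Column 6 has 9 + 4 + 15 + 4 + 14 + 14 − 16 = 44; the blank must be 49 − 44 = 5.
Row 1 has 3 − 1 + 14 + 2 + 6 + 5 + 11 = 40; the blank must be 49 − 40 = 9.
Column 7 has 9 + 17 + 13 + 4 + 5 + 4 − 16 = 36; the blank must be 49 − 36 = 13.
Row 5 has -1 − 5 + 17 + 5 + 4 + 13 + 4 = 37; the blank must be 49 − 37 = 12.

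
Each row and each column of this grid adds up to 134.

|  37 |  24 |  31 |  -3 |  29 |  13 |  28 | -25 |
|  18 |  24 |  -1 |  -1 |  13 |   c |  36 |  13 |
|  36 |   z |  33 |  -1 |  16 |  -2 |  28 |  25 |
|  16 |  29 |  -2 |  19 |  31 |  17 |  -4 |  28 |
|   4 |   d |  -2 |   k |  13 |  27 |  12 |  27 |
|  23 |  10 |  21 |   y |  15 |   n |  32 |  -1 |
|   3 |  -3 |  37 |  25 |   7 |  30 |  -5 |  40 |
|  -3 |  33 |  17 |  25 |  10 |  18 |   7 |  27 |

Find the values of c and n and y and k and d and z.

Row 3: 36 + 33 − 1 + 16 − 2 + 28 + 25 = 135, so its missing entry is 134 − 135 = -1.
Row 2: 18 + 24 − 1 − 1 + 13 + 36 + 13 = 102, so its missing entry is 134 − 102 = 32.
Column 6: 13 + 32 − 2 + 17 + 27 + 30 + 18 = 135, so its missing entry is 134 − 135 = -1.
Row 6: 23 + 10 + 21 + 15 − 1 + 32 − 1 = 99, so its missing entry is 134 − 99 = 35.
Column 4: -3 − 1 − 1 + 19 + 35 + 25 + 25 = 99, so its missing entry is 134 − 99 = 35.
Row 5: 4 − 2 + 35 + 13 + 27 + 12 + 27 = 116, so its missing entry is 134 − 116 = 18.

c = 32, n = -1, y = 35, k = 35, d = 18, z = -1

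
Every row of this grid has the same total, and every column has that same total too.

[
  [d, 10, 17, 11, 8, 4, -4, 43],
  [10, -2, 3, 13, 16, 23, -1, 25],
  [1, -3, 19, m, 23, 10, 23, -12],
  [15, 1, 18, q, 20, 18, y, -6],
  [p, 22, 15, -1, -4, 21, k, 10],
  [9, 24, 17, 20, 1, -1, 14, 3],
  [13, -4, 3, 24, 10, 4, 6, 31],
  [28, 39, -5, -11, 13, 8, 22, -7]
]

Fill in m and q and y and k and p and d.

Rows 2 and 6 both sum to 87, so that's the common total.
Row 1: 10 + 17 + 11 + 8 + 4 − 4 + 43 = 89, so its missing entry is 87 − 89 = -2.
Column 1: -2 + 10 + 1 + 15 + 9 + 13 + 28 = 74, so its missing entry is 87 − 74 = 13.
Row 5: 13 + 22 + 15 − 1 − 4 + 21 + 10 = 76, so its missing entry is 87 − 76 = 11.
Row 3: 1 − 3 + 19 + 23 + 10 + 23 − 12 = 61, so its missing entry is 87 − 61 = 26.
Column 4: 11 + 13 + 26 − 1 + 20 + 24 − 11 = 82, so its missing entry is 87 − 82 = 5.
Row 4: 15 + 1 + 18 + 5 + 20 + 18 − 6 = 71, so its missing entry is 87 − 71 = 16.

m = 26, q = 5, y = 16, k = 11, p = 13, d = -2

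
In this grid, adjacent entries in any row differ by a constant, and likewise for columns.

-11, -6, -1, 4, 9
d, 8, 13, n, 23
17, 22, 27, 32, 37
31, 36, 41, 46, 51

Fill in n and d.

Along each row the entries change by 5 per step; down each column they change by 14.
Row 2: from 8 at column 2, stepping by 5 to column 4 gives 18.
Row 2: from 8 at column 2, stepping by 5 to column 1 gives 3.

n = 18, d = 3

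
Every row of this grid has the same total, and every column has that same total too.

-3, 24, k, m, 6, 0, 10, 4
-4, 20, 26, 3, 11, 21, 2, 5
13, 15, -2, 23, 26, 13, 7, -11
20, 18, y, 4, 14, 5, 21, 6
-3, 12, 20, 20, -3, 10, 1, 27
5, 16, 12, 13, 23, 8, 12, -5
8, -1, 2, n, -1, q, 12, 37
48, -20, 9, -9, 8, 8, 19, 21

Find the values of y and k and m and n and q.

y = -4, k = 21, m = 22, n = 8, q = 19

Rows 2 and 3 both sum to 84, so that's the common total.
Column 6: 0 + 21 + 13 + 5 + 10 + 8 + 8 = 65, so its missing entry is 84 − 65 = 19.
Row 4: 20 + 18 + 4 + 14 + 5 + 21 + 6 = 88, so its missing entry is 84 − 88 = -4.
Column 3: 26 − 2 − 4 + 20 + 12 + 2 + 9 = 63, so its missing entry is 84 − 63 = 21.
Row 1: -3 + 24 + 21 + 6 + 0 + 10 + 4 = 62, so its missing entry is 84 − 62 = 22.
Row 7: 8 − 1 + 2 − 1 + 19 + 12 + 37 = 76, so its missing entry is 84 − 76 = 8.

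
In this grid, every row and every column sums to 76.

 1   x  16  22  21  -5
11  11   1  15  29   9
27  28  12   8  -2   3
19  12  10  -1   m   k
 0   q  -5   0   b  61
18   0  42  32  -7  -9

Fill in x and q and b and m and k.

Row 1 has 1 + 16 + 22 + 21 − 5 = 55; the blank must be 76 − 55 = 21.
Column 2 has 21 + 11 + 28 + 12 + 0 = 72; the blank must be 76 − 72 = 4.
Row 5 has 0 + 4 − 5 + 0 + 61 = 60; the blank must be 76 − 60 = 16.
Column 5 has 21 + 29 − 2 + 16 − 7 = 57; the blank must be 76 − 57 = 19.
Row 4 has 19 + 12 + 10 − 1 + 19 = 59; the blank must be 76 − 59 = 17.

x = 21, q = 4, b = 16, m = 19, k = 17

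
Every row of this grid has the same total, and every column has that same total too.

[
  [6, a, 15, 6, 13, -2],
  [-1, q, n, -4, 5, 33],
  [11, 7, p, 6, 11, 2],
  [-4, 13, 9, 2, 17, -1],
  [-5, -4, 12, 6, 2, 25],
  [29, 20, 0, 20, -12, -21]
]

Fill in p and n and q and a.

Rows 4 and 5 both sum to 36, so that's the common total.
Row 1 has 6 + 15 + 6 + 13 − 2 = 38; the blank must be 36 − 38 = -2.
Column 2 has -2 + 7 + 13 − 4 + 20 = 34; the blank must be 36 − 34 = 2.
Row 2 has -1 + 2 − 4 + 5 + 33 = 35; the blank must be 36 − 35 = 1.
Row 3 has 11 + 7 + 6 + 11 + 2 = 37; the blank must be 36 − 37 = -1.

p = -1, n = 1, q = 2, a = -2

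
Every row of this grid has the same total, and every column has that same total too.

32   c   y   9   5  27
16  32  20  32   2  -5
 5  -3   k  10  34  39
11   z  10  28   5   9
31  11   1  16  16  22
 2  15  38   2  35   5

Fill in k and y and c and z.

Rows 2 and 5 both sum to 97, so that's the common total.
Row 4 has 11 + 10 + 28 + 5 + 9 = 63; the blank must be 97 − 63 = 34.
Column 2 has 32 − 3 + 34 + 11 + 15 = 89; the blank must be 97 − 89 = 8.
Row 1 has 32 + 8 + 9 + 5 + 27 = 81; the blank must be 97 − 81 = 16.
Row 3 has 5 − 3 + 10 + 34 + 39 = 85; the blank must be 97 − 85 = 12.

k = 12, y = 16, c = 8, z = 34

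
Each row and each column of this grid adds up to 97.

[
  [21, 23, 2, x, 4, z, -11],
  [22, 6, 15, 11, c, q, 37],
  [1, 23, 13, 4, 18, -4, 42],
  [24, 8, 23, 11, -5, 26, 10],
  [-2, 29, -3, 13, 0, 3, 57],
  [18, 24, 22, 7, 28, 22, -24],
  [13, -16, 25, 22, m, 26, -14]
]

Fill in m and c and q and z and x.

Column 4: 11 + 4 + 11 + 13 + 7 + 22 = 68, so its missing entry is 97 − 68 = 29.
Row 7: 13 − 16 + 25 + 22 + 26 − 14 = 56, so its missing entry is 97 − 56 = 41.
Column 5: 4 + 18 − 5 + 0 + 28 + 41 = 86, so its missing entry is 97 − 86 = 11.
Row 2: 22 + 6 + 15 + 11 + 11 + 37 = 102, so its missing entry is 97 − 102 = -5.
Row 1: 21 + 23 + 2 + 29 + 4 − 11 = 68, so its missing entry is 97 − 68 = 29.

m = 41, c = 11, q = -5, z = 29, x = 29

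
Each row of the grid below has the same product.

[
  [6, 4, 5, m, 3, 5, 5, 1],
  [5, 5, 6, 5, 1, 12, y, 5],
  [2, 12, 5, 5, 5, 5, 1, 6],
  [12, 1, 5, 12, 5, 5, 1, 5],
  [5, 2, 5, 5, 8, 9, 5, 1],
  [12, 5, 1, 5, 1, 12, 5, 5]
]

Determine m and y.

Rows 3 and 6 each multiply to 90000, so every row has product 90000.
Row 1: 6×4×5×3×5×5×1 = 9000, so the missing entry is 90000 ÷ 9000 = 10.
Row 2: 5×5×6×5×1×12×5 = 45000, so the missing entry is 90000 ÷ 45000 = 2.

m = 10, y = 2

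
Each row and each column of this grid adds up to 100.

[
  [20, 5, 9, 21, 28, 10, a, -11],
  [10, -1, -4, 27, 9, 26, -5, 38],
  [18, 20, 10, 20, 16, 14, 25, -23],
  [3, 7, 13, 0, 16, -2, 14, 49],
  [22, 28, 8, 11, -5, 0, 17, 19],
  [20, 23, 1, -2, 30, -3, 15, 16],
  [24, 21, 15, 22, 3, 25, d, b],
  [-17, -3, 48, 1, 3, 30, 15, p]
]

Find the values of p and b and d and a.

The known cells in row 8 total 77, leaving 100 − 77 = 23 for the blank.
The known cells in column 8 total 111, leaving 100 − 111 = -11 for the blank.
The known cells in row 7 total 99, leaving 100 − 99 = 1 for the blank.
The known cells in row 1 total 82, leaving 100 − 82 = 18 for the blank.

p = 23, b = -11, d = 1, a = 18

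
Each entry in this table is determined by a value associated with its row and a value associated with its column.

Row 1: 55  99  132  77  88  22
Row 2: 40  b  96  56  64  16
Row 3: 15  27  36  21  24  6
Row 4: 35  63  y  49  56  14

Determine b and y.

b = 72, y = 84

Each row is a constant multiple of every other row — this is a multiplication table with the headers hidden.
Row 2 is 40/55 = 8/11 times row 1, so its entry in column 2 is 99 × 8/11 = 72.
Row 4 is 35/55 = 7/11 times row 1, so its entry in column 3 is 132 × 7/11 = 84.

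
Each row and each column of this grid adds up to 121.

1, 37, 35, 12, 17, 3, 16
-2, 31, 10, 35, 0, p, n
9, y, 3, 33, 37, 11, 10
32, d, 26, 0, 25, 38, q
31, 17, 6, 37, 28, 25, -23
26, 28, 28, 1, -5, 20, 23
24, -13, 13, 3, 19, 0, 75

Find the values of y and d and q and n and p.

Row 3 has 9 + 3 + 33 + 37 + 11 + 10 = 103; the blank must be 121 − 103 = 18.
Column 6 has 3 + 11 + 38 + 25 + 20 + 0 = 97; the blank must be 121 − 97 = 24.
Column 2 has 37 + 31 + 18 + 17 + 28 − 13 = 118; the blank must be 121 − 118 = 3.
Row 4 has 32 + 3 + 26 + 0 + 25 + 38 = 124; the blank must be 121 − 124 = -3.
Row 2 has -2 + 31 + 10 + 35 + 0 + 24 = 98; the blank must be 121 − 98 = 23.

y = 18, d = 3, q = -3, n = 23, p = 24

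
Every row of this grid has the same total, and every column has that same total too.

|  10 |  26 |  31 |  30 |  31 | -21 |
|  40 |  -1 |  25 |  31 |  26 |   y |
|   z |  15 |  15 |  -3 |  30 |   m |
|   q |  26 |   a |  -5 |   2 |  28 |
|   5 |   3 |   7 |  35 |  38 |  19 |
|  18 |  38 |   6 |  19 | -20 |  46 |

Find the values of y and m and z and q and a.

y = -14, m = 49, z = 1, q = 33, a = 23

Rows 1 and 5 both sum to 107, so that's the common total.
Row 2: 40 − 1 + 25 + 31 + 26 = 121, so its missing entry is 107 − 121 = -14.
Column 3: 31 + 25 + 15 + 7 + 6 = 84, so its missing entry is 107 − 84 = 23.
Row 4: 26 + 23 − 5 + 2 + 28 = 74, so its missing entry is 107 − 74 = 33.
Column 1: 10 + 40 + 33 + 5 + 18 = 106, so its missing entry is 107 − 106 = 1.
Row 3: 1 + 15 + 15 − 3 + 30 = 58, so its missing entry is 107 − 58 = 49.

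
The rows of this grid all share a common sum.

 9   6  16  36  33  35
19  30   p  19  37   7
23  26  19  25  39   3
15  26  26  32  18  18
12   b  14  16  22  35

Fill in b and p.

b = 36, p = 23

Row 3 sums to 135 and so does row 4; that's the common total.
In row 5 the known cells total 99, leaving 135 − 99 = 36.
In row 2 the known cells total 112, leaving 135 − 112 = 23.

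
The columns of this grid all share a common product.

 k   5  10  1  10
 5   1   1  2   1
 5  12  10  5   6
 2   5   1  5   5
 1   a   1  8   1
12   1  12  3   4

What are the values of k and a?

Columns 3 and 5 each multiply to 1200, so every column has product 1200.
Column 1: 5×5×2×1×12 = 600, so the missing entry is 1200 ÷ 600 = 2.
Column 2: 5×1×12×5×1 = 300, so the missing entry is 1200 ÷ 300 = 4.

k = 2, a = 4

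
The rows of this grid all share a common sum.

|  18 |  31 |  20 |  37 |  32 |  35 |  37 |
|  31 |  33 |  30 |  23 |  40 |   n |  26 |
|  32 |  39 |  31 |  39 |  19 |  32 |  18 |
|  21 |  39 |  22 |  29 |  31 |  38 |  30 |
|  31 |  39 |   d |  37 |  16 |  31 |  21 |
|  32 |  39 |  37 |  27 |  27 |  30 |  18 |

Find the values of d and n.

Rows 1 and 3 both add up to 210, so every row sums to 210.
Row 5: 31 + 39 + 37 + 16 + 31 + 21 = 175, so the missing entry is 210 − 175 = 35.
Row 2: 31 + 33 + 30 + 23 + 40 + 26 = 183, so the missing entry is 210 − 183 = 27.

d = 35, n = 27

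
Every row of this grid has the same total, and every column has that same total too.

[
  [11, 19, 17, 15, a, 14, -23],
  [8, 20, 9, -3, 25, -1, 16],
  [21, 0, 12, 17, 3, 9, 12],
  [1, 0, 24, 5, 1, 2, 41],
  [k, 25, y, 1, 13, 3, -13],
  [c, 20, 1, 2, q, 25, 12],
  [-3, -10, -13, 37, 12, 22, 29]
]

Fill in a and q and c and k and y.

a = 21, q = -1, c = 15, k = 21, y = 24

Rows 2 and 3 both sum to 74, so that's the common total.
Row 1: 11 + 19 + 17 + 15 + 14 − 23 = 53, so its missing entry is 74 − 53 = 21.
Column 5: 21 + 25 + 3 + 1 + 13 + 12 = 75, so its missing entry is 74 − 75 = -1.
Column 3: 17 + 9 + 12 + 24 + 1 − 13 = 50, so its missing entry is 74 − 50 = 24.
Row 5: 25 + 24 + 1 + 13 + 3 − 13 = 53, so its missing entry is 74 − 53 = 21.
Row 6: 20 + 1 + 2 − 1 + 25 + 12 = 59, so its missing entry is 74 − 59 = 15.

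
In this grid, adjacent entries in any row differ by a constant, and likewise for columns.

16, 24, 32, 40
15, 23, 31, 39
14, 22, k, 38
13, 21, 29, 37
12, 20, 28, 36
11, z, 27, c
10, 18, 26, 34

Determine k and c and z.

Along each row the entries change by 8 per step; down each column they change by -1.
Row 3: from 14 at column 1, stepping by 8 to column 3 gives 30.
Row 6: from 11 at column 1, stepping by 8 to column 4 gives 35.
Row 6: from 11 at column 1, stepping by 8 to column 2 gives 19.

k = 30, c = 35, z = 19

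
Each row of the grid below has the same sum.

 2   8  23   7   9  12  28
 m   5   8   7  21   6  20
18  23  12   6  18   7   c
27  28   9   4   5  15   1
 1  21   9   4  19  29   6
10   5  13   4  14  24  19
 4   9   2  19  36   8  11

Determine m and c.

The complete rows each total 89.
Row 2 is missing 89 − 67 = 22 (since 5 + 8 + 7 + 21 + 6 + 20 = 67).
Row 3 is missing 89 − 84 = 5 (since 18 + 23 + 12 + 6 + 18 + 7 = 84).

m = 22, c = 5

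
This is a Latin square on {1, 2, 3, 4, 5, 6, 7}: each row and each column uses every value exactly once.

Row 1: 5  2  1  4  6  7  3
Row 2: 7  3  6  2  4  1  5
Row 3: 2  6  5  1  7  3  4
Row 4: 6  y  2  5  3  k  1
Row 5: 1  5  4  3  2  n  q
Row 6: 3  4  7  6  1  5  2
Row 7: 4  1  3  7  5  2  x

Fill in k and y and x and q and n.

k = 4, y = 7, x = 6, q = 7, n = 6

For row 4, column 2: column 2 already has {1, 2, 3, 4, 5, 6}; that leaves 7.
At (row 7, col 7): row 7 already has {1, 2, 3, 4, 5, 7}, so the value is 6.
Cell (5,7): column 7 already has {1, 2, 3, 4, 5, 6} → 7.
Cell (5,6): row 5 already has {1, 2, 3, 4, 5, 7} → 6.
At (row 4, col 6): row 4 already has {1, 2, 3, 5, 6, 7}, so the value is 4.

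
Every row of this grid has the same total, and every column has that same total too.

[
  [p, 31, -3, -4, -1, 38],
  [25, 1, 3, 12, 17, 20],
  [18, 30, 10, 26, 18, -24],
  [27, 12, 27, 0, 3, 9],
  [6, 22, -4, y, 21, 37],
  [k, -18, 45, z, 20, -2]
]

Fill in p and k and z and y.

p = 17, k = -15, z = 48, y = -4

Rows 2 and 3 both sum to 78, so that's the common total.
The known cells in row 5 total 82, leaving 78 − 82 = -4 for the blank.
The known cells in column 4 total 30, leaving 78 − 30 = 48 for the blank.
The known cells in row 6 total 93, leaving 78 − 93 = -15 for the blank.
The known cells in row 1 total 61, leaving 78 − 61 = 17 for the blank.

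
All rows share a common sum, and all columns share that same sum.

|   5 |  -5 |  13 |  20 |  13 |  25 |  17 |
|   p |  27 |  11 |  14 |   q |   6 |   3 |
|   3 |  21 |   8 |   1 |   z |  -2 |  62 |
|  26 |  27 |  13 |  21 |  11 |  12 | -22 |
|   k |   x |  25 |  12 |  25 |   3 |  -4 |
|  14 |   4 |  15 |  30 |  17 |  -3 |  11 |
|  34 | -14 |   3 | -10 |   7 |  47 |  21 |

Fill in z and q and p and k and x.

z = -5, q = 20, p = 7, k = -1, x = 28

Rows 1 and 4 both sum to 88, so that's the common total.
Row 3 has 3 + 21 + 8 + 1 − 2 + 62 = 93; the blank must be 88 − 93 = -5.
Column 5 has 13 − 5 + 11 + 25 + 17 + 7 = 68; the blank must be 88 − 68 = 20.
Row 2 has 27 + 11 + 14 + 20 + 6 + 3 = 81; the blank must be 88 − 81 = 7.
Column 1 has 5 + 7 + 3 + 26 + 14 + 34 = 89; the blank must be 88 − 89 = -1.
Row 5 has -1 + 25 + 12 + 25 + 3 − 4 = 60; the blank must be 88 − 60 = 28.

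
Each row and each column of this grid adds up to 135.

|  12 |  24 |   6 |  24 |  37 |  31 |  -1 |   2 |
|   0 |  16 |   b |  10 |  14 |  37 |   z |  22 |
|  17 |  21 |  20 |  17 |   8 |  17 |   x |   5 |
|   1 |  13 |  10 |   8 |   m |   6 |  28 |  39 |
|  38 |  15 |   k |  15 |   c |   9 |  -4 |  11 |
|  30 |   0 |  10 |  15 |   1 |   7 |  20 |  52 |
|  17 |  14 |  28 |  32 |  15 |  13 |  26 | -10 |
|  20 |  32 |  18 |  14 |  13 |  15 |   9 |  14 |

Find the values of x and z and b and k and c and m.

x = 30, z = 27, b = 9, k = 34, c = 17, m = 30

The known cells in row 4 total 105, leaving 135 − 105 = 30 for the blank.
The known cells in column 5 total 118, leaving 135 − 118 = 17 for the blank.
The known cells in row 5 total 101, leaving 135 − 101 = 34 for the blank.
The known cells in column 3 total 126, leaving 135 − 126 = 9 for the blank.
The known cells in row 3 total 105, leaving 135 − 105 = 30 for the blank.
The known cells in row 2 total 108, leaving 135 − 108 = 27 for the blank.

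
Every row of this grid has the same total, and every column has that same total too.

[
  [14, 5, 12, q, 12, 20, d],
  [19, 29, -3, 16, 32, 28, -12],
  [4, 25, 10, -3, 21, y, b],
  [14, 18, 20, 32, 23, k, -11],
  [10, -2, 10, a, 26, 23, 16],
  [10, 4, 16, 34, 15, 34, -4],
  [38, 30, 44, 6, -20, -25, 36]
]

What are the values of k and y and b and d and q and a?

k = 13, y = 16, b = 36, d = 48, q = -2, a = 26

Rows 2 and 6 both sum to 109, so that's the common total.
The known cells in row 5 total 83, leaving 109 − 83 = 26 for the blank.
The known cells in column 4 total 111, leaving 109 − 111 = -2 for the blank.
The known cells in row 1 total 61, leaving 109 − 61 = 48 for the blank.
The known cells in column 7 total 73, leaving 109 − 73 = 36 for the blank.
The known cells in row 3 total 93, leaving 109 − 93 = 16 for the blank.
The known cells in row 4 total 96, leaving 109 − 96 = 13 for the blank.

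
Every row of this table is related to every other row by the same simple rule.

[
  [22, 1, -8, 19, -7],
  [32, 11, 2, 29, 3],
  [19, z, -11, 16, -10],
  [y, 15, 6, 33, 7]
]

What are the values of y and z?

y = 36, z = -2

The difference between any two rows is the same in every column — this is an addition table with the headers hidden.
Row 4 minus row 1 is 6 − (-8) = 14, so its entry in column 1 is 22 + 14 = 36.
Row 3 minus row 1 is -11 − (-8) = -3, so its entry in column 2 is 1 + (-3) = -2.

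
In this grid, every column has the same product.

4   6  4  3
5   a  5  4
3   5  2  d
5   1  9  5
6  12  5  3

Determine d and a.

Columns 1 and 3 each multiply to 1800, so every column has product 1800.
Column 4: 3×4×5×3 = 180, so the missing entry is 1800 ÷ 180 = 10.
Column 2: 6×5×1×12 = 360, so the missing entry is 1800 ÷ 360 = 5.

d = 10, a = 5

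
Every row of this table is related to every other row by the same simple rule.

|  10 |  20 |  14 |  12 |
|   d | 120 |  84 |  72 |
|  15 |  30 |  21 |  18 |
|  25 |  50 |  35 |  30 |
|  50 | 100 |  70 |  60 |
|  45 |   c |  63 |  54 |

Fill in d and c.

d = 60, c = 90

Each row is a constant multiple of every other row — this is a multiplication table with the headers hidden.
Row 2 is 84/14 = 6/1 times row 1, so its entry in column 1 is 10 × 6/1 = 60.
Row 6 is 63/14 = 9/2 times row 1, so its entry in column 2 is 20 × 9/2 = 90.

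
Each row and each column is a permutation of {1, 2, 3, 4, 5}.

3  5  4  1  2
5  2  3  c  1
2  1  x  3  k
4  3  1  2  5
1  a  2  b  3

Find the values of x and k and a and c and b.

At (row 3, col 5): column 5 already has {1, 2, 3, 5}, so the value is 4.
For row 5, column 2: column 2 already has {1, 2, 3, 5}; that leaves 4.
At (row 5, col 4): row 5 already has {1, 2, 3, 4}, so the value is 5.
For row 3, column 3: row 3 already has {1, 2, 3, 4}; that leaves 5.
For row 2, column 4: row 2 already has {1, 2, 3, 5}; that leaves 4.

x = 5, k = 4, a = 4, c = 4, b = 5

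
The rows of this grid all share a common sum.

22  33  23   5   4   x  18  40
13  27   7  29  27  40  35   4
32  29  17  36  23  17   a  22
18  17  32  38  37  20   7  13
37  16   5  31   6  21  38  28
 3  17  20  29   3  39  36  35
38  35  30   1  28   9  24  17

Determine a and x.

The complete rows each total 182.
Row 3 is missing 182 − 176 = 6 (since 32 + 29 + 17 + 36 + 23 + 17 + 22 = 176).
Row 1 is missing 182 − 145 = 37 (since 22 + 33 + 23 + 5 + 4 + 18 + 40 = 145).

a = 6, x = 37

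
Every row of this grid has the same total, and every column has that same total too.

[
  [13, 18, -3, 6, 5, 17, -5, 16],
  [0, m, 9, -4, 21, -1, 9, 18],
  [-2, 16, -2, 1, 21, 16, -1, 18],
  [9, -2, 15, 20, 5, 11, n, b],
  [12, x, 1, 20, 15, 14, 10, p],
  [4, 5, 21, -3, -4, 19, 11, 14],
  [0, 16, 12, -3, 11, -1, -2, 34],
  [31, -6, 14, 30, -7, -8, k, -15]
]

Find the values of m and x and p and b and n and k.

Rows 1 and 3 both sum to 67, so that's the common total.
Row 2 has 0 + 9 − 4 + 21 − 1 + 9 + 18 = 52; the blank must be 67 − 52 = 15.
Row 8 has 31 − 6 + 14 + 30 − 7 − 8 − 15 = 39; the blank must be 67 − 39 = 28.
Column 7 has -5 + 9 − 1 + 10 + 11 − 2 + 28 = 50; the blank must be 67 − 50 = 17.
Row 4 has 9 − 2 + 15 + 20 + 5 + 11 + 17 = 75; the blank must be 67 − 75 = -8.
Column 2 has 18 + 15 + 16 − 2 + 5 + 16 − 6 = 62; the blank must be 67 − 62 = 5.
Row 5 has 12 + 5 + 1 + 20 + 15 + 14 + 10 = 77; the blank must be 67 − 77 = -10.

m = 15, x = 5, p = -10, b = -8, n = 17, k = 28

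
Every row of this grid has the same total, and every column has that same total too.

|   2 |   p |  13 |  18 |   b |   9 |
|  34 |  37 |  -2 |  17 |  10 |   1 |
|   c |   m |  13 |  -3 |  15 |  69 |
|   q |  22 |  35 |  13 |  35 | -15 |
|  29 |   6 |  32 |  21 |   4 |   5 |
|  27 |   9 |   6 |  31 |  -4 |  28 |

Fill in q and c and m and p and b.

q = 7, c = -2, m = 5, p = 18, b = 37

Rows 2 and 5 both sum to 97, so that's the common total.
Column 5 has 10 + 15 + 35 + 4 − 4 = 60; the blank must be 97 − 60 = 37.
Row 1 has 2 + 13 + 18 + 37 + 9 = 79; the blank must be 97 − 79 = 18.
Column 2 has 18 + 37 + 22 + 6 + 9 = 92; the blank must be 97 − 92 = 5.
Row 3 has 5 + 13 − 3 + 15 + 69 = 99; the blank must be 97 − 99 = -2.
Row 4 has 22 + 35 + 13 + 35 − 15 = 90; the blank must be 97 − 90 = 7.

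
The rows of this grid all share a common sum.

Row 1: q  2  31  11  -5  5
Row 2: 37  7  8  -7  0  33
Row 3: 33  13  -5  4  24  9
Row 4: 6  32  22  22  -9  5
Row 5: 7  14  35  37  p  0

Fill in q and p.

Rows 2 and 4 both add up to 78, so every row sums to 78.
Row 1: 2 + 31 + 11 − 5 + 5 = 44, so the missing entry is 78 − 44 = 34.
Row 5: 7 + 14 + 35 + 37 + 0 = 93, so the missing entry is 78 − 93 = -15.

q = 34, p = -15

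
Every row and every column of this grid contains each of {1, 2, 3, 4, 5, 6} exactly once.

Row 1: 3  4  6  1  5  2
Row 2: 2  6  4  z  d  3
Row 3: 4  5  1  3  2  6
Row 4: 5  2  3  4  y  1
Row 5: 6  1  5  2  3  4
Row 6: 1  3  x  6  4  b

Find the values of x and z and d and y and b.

x = 2, z = 5, d = 1, y = 6, b = 5

At (row 6, col 6): column 6 already has {1, 2, 3, 4, 6}, so the value is 5.
Cell (4,5): row 4 already has {1, 2, 3, 4, 5} → 6.
At (row 2, col 5): column 5 already has {2, 3, 4, 5, 6}, so the value is 1.
Cell (2,4): row 2 already has {1, 2, 3, 4, 6} → 5.
At (row 6, col 3): row 6 already has {1, 3, 4, 5, 6}, so the value is 2.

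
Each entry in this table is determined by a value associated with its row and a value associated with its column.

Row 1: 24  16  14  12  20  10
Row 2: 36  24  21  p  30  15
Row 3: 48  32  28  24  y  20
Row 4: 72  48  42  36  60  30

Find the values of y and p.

y = 40, p = 18

Each row is a constant multiple of every other row — this is a multiplication table with the headers hidden.
Row 3 is 28/14 = 2/1 times row 1, so its entry in column 5 is 20 × 2/1 = 40.
Row 2 is 21/14 = 3/2 times row 1, so its entry in column 4 is 12 × 3/2 = 18.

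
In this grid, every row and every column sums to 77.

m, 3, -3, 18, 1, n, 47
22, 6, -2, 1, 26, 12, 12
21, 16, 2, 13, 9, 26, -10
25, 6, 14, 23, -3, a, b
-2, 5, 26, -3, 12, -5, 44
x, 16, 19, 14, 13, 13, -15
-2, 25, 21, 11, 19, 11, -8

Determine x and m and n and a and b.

x = 17, m = -4, n = 15, a = 5, b = 7

Row 6 has 16 + 19 + 14 + 13 + 13 − 15 = 60; the blank must be 77 − 60 = 17.
Column 1 has 22 + 21 + 25 − 2 + 17 − 2 = 81; the blank must be 77 − 81 = -4.
Row 1 has -4 + 3 − 3 + 18 + 1 + 47 = 62; the blank must be 77 − 62 = 15.
Column 7 has 47 + 12 − 10 + 44 − 15 − 8 = 70; the blank must be 77 − 70 = 7.
Row 4 has 25 + 6 + 14 + 23 − 3 + 7 = 72; the blank must be 77 − 72 = 5.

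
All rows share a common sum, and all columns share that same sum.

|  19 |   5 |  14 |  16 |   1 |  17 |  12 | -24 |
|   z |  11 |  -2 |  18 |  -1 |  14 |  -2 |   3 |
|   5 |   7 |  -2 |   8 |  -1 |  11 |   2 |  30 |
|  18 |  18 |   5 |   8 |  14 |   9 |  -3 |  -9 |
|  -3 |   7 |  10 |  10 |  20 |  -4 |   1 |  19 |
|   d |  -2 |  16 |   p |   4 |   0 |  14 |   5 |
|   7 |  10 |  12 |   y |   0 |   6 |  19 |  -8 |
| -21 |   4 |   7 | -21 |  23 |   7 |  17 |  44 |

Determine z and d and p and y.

z = 19, d = 16, p = 7, y = 14

Rows 1 and 3 both sum to 60, so that's the common total.
The known cells in row 2 total 41, leaving 60 − 41 = 19 for the blank.
The known cells in row 7 total 46, leaving 60 − 46 = 14 for the blank.
The known cells in column 4 total 53, leaving 60 − 53 = 7 for the blank.
The known cells in row 6 total 44, leaving 60 − 44 = 16 for the blank.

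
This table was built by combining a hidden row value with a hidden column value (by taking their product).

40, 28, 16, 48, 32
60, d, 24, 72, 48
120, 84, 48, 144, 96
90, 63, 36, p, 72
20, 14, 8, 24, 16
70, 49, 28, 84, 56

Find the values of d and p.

d = 42, p = 108

Each row is a constant multiple of every other row — this is a multiplication table with the headers hidden.
Row 2 is 60/40 = 3/2 times row 1, so its entry in column 2 is 28 × 3/2 = 42.
Row 4 is 90/40 = 9/4 times row 1, so its entry in column 4 is 48 × 9/4 = 108.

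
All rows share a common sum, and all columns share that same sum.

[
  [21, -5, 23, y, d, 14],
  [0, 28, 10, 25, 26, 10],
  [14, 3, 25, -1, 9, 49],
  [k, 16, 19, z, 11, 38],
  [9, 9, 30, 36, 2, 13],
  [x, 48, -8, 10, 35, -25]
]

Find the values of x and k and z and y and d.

Rows 2 and 3 both sum to 99, so that's the common total.
Column 5: 26 + 9 + 11 + 2 + 35 = 83, so its missing entry is 99 − 83 = 16.
Row 1: 21 − 5 + 23 + 16 + 14 = 69, so its missing entry is 99 − 69 = 30.
Column 4: 30 + 25 − 1 + 36 + 10 = 100, so its missing entry is 99 − 100 = -1.
Row 4: 16 + 19 − 1 + 11 + 38 = 83, so its missing entry is 99 − 83 = 16.
Row 6: 48 − 8 + 10 + 35 − 25 = 60, so its missing entry is 99 − 60 = 39.

x = 39, k = 16, z = -1, y = 30, d = 16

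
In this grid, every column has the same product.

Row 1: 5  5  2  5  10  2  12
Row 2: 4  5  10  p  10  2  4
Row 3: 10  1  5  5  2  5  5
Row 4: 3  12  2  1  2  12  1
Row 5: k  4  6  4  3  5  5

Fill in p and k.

Columns 5 and 7 each multiply to 1200, so every column has product 1200.
Column 4: 5×5×1×4 = 100, so the missing entry is 1200 ÷ 100 = 12.
Column 1: 5×4×10×3 = 600, so the missing entry is 1200 ÷ 600 = 2.

p = 12, k = 2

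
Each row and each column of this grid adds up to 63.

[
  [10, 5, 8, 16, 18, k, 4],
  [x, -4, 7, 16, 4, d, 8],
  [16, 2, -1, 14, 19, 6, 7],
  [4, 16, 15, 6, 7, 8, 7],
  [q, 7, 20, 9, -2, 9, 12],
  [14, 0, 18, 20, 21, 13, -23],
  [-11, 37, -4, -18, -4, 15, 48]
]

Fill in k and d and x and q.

The known cells in row 5 total 55, leaving 63 − 55 = 8 for the blank.
The known cells in column 1 total 41, leaving 63 − 41 = 22 for the blank.
The known cells in row 1 total 61, leaving 63 − 61 = 2 for the blank.
The known cells in row 2 total 53, leaving 63 − 53 = 10 for the blank.

k = 2, d = 10, x = 22, q = 8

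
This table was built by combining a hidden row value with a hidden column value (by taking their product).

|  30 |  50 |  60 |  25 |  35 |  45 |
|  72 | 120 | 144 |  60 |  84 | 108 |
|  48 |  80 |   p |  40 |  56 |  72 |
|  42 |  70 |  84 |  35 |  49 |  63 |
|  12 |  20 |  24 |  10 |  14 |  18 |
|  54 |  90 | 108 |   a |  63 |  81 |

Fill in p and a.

p = 96, a = 45

Each row is a constant multiple of every other row — this is a multiplication table with the headers hidden.
Row 3 is 48/30 = 8/5 times row 1, so its entry in column 3 is 60 × 8/5 = 96.
Row 6 is 54/30 = 9/5 times row 1, so its entry in column 4 is 25 × 9/5 = 45.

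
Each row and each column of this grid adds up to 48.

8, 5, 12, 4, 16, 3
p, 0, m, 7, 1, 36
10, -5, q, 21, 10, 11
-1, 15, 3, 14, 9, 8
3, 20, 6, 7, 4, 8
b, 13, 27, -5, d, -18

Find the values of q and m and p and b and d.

q = 1, m = -1, p = 5, b = 23, d = 8

Column 5: 16 + 1 + 10 + 9 + 4 = 40, so its missing entry is 48 − 40 = 8.
Row 6: 13 + 27 − 5 + 8 − 18 = 25, so its missing entry is 48 − 25 = 23.
Row 3: 10 − 5 + 21 + 10 + 11 = 47, so its missing entry is 48 − 47 = 1.
Column 3: 12 + 1 + 3 + 6 + 27 = 49, so its missing entry is 48 − 49 = -1.
Row 2: 0 − 1 + 7 + 1 + 36 = 43, so its missing entry is 48 − 43 = 5.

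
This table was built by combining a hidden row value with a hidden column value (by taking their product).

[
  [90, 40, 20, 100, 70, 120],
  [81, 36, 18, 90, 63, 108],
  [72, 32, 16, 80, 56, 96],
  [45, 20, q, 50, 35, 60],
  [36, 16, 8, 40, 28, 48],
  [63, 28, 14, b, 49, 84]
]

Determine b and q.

Each row is a constant multiple of every other row — this is a multiplication table with the headers hidden.
Row 6 is 84/120 = 7/10 times row 1, so its entry in column 4 is 100 × 7/10 = 70.
Row 4 is 60/120 = 1/2 times row 1, so its entry in column 3 is 20 × 1/2 = 10.

b = 70, q = 10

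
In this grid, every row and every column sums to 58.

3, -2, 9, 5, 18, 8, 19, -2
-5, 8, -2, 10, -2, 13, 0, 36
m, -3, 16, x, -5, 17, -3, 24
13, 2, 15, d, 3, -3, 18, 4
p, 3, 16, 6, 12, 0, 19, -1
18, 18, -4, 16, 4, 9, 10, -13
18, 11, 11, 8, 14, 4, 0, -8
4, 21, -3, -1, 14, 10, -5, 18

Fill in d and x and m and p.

d = 6, x = 8, m = 4, p = 3

The known cells in row 5 total 55, leaving 58 − 55 = 3 for the blank.
The known cells in row 4 total 52, leaving 58 − 52 = 6 for the blank.
The known cells in column 4 total 50, leaving 58 − 50 = 8 for the blank.
The known cells in row 3 total 54, leaving 58 − 54 = 4 for the blank.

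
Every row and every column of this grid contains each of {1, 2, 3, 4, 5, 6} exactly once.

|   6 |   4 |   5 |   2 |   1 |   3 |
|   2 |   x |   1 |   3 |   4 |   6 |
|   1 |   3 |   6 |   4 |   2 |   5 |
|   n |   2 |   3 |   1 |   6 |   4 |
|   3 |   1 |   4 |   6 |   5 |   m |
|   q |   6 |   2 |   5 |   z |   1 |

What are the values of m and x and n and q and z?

m = 2, x = 5, n = 5, q = 4, z = 3

At (row 2, col 2): row 2 already has {1, 2, 3, 4, 6}, so the value is 5.
For row 6, column 5: column 5 already has {1, 2, 4, 5, 6}; that leaves 3.
At (row 4, col 1): row 4 already has {1, 2, 3, 4, 6}, so the value is 5.
At (row 5, col 6): row 5 already has {1, 3, 4, 5, 6}, so the value is 2.
For row 6, column 1: row 6 already has {1, 2, 3, 5, 6}; that leaves 4.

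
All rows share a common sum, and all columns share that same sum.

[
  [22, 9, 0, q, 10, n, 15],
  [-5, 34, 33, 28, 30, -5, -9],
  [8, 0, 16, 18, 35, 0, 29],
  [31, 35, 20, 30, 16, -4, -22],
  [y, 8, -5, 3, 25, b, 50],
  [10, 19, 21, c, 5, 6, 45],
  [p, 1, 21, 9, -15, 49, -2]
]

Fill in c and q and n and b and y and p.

c = 0, q = 18, n = 32, b = 28, y = -3, p = 43

Rows 2 and 3 both sum to 106, so that's the common total.
Row 7 has 1 + 21 + 9 − 15 + 49 − 2 = 63; the blank must be 106 − 63 = 43.
Column 1 has 22 − 5 + 8 + 31 + 10 + 43 = 109; the blank must be 106 − 109 = -3.
Row 5 has -3 + 8 − 5 + 3 + 25 + 50 = 78; the blank must be 106 − 78 = 28.
Column 6 has -5 + 0 − 4 + 28 + 6 + 49 = 74; the blank must be 106 − 74 = 32.
Row 1 has 22 + 9 + 0 + 10 + 32 + 15 = 88; the blank must be 106 − 88 = 18.
Row 6 has 10 + 19 + 21 + 5 + 6 + 45 = 106; the blank must be 106 − 106 = 0.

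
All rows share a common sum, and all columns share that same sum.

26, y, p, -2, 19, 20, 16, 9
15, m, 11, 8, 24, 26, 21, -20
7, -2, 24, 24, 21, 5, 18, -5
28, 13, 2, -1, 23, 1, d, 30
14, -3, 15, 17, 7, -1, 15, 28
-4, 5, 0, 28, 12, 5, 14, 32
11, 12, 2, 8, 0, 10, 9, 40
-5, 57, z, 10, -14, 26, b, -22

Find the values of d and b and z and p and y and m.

d = -4, b = 3, z = 37, p = 1, y = 3, m = 7

Rows 3 and 5 both sum to 92, so that's the common total.
Row 2 has 15 + 11 + 8 + 24 + 26 + 21 − 20 = 85; the blank must be 92 − 85 = 7.
Column 2 has 7 − 2 + 13 − 3 + 5 + 12 + 57 = 89; the blank must be 92 − 89 = 3.
Row 1 has 26 + 3 − 2 + 19 + 20 + 16 + 9 = 91; the blank must be 92 − 91 = 1.
Column 3 has 1 + 11 + 24 + 2 + 15 + 0 + 2 = 55; the blank must be 92 − 55 = 37.
Row 8 has -5 + 57 + 37 + 10 − 14 + 26 − 22 = 89; the blank must be 92 − 89 = 3.
Row 4 has 28 + 13 + 2 − 1 + 23 + 1 + 30 = 96; the blank must be 92 − 96 = -4.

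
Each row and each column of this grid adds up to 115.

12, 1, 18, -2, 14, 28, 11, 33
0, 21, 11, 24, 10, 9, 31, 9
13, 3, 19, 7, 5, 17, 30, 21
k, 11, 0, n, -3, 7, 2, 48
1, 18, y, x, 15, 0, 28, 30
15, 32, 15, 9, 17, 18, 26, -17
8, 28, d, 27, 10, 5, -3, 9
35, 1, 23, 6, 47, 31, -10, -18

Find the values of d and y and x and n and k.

The known cells in row 7 total 84, leaving 115 − 84 = 31 for the blank.
The known cells in column 3 total 117, leaving 115 − 117 = -2 for the blank.
The known cells in row 5 total 90, leaving 115 − 90 = 25 for the blank.
The known cells in column 1 total 84, leaving 115 − 84 = 31 for the blank.
The known cells in row 4 total 96, leaving 115 − 96 = 19 for the blank.

d = 31, y = -2, x = 25, n = 19, k = 31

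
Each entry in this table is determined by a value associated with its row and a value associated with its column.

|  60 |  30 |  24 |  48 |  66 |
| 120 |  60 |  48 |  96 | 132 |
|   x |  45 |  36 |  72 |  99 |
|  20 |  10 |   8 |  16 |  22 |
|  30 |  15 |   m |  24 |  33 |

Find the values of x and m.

Each row is a constant multiple of every other row — this is a multiplication table with the headers hidden.
Row 3 is 99/66 = 3/2 times row 1, so its entry in column 1 is 60 × 3/2 = 90.
Row 5 is 33/66 = 1/2 times row 1, so its entry in column 3 is 24 × 1/2 = 12.

x = 90, m = 12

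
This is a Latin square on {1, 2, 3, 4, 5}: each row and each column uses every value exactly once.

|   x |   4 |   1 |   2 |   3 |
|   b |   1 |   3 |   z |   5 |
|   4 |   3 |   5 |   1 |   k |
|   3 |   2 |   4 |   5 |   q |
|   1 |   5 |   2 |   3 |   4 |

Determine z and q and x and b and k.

z = 4, q = 1, x = 5, b = 2, k = 2

Cell (3,5): row 3 already has {1, 3, 4, 5} → 2.
For row 4, column 5: row 4 already has {2, 3, 4, 5}; that leaves 1.
At (row 1, col 1): row 1 already has {1, 2, 3, 4}, so the value is 5.
At (row 2, col 1): column 1 already has {1, 3, 4, 5}, so the value is 2.
For row 2, column 4: row 2 already has {1, 2, 3, 5}; that leaves 4.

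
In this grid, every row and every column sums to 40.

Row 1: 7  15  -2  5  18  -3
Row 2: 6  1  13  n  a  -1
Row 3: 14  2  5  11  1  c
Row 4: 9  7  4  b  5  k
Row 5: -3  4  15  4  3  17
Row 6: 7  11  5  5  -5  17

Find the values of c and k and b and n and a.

c = 7, k = 3, b = 12, n = 3, a = 18

Column 5: 18 + 1 + 5 + 3 − 5 = 22, so its missing entry is 40 − 22 = 18.
Row 3: 14 + 2 + 5 + 11 + 1 = 33, so its missing entry is 40 − 33 = 7.
Row 2: 6 + 1 + 13 + 18 − 1 = 37, so its missing entry is 40 − 37 = 3.
Column 4: 5 + 3 + 11 + 4 + 5 = 28, so its missing entry is 40 − 28 = 12.
Row 4: 9 + 7 + 4 + 12 + 5 = 37, so its missing entry is 40 − 37 = 3.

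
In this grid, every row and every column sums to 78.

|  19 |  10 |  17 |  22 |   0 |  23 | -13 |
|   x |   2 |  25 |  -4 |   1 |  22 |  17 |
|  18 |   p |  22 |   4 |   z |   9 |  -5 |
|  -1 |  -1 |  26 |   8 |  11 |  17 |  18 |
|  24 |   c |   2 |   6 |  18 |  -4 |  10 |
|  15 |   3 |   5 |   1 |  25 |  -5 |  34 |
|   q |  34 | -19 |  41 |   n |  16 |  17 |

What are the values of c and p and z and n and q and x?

The known cells in row 2 total 63, leaving 78 − 63 = 15 for the blank.
The known cells in column 1 total 90, leaving 78 − 90 = -12 for the blank.
The known cells in row 7 total 77, leaving 78 − 77 = 1 for the blank.
The known cells in column 5 total 56, leaving 78 − 56 = 22 for the blank.
The known cells in row 3 total 70, leaving 78 − 70 = 8 for the blank.
The known cells in row 5 total 56, leaving 78 − 56 = 22 for the blank.

c = 22, p = 8, z = 22, n = 1, q = -12, x = 15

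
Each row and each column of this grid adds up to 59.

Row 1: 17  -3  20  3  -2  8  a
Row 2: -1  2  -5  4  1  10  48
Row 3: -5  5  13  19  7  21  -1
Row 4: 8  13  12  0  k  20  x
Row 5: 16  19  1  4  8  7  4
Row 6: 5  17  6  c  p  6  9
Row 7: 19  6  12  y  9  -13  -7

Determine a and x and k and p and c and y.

a = 16, x = -10, k = 16, p = 20, c = -4, y = 33

The known cells in row 1 total 43, leaving 59 − 43 = 16 for the blank.
The known cells in column 7 total 69, leaving 59 − 69 = -10 for the blank.
The known cells in row 4 total 43, leaving 59 − 43 = 16 for the blank.
The known cells in column 5 total 39, leaving 59 − 39 = 20 for the blank.
The known cells in row 6 total 63, leaving 59 − 63 = -4 for the blank.
The known cells in row 7 total 26, leaving 59 − 26 = 33 for the blank.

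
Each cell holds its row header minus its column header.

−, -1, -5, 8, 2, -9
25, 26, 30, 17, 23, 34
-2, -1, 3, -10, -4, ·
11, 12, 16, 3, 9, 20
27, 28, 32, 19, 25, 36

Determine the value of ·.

-2 − (-9) = 7.

7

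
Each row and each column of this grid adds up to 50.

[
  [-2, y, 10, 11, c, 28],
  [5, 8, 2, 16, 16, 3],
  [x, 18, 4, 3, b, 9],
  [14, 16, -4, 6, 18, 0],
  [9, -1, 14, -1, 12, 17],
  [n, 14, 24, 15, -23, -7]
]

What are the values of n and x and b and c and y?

The known cells in column 2 total 55, leaving 50 − 55 = -5 for the blank.
The known cells in row 1 total 42, leaving 50 − 42 = 8 for the blank.
The known cells in column 5 total 31, leaving 50 − 31 = 19 for the blank.
The known cells in row 3 total 53, leaving 50 − 53 = -3 for the blank.
The known cells in row 6 total 23, leaving 50 − 23 = 27 for the blank.

n = 27, x = -3, b = 19, c = 8, y = -5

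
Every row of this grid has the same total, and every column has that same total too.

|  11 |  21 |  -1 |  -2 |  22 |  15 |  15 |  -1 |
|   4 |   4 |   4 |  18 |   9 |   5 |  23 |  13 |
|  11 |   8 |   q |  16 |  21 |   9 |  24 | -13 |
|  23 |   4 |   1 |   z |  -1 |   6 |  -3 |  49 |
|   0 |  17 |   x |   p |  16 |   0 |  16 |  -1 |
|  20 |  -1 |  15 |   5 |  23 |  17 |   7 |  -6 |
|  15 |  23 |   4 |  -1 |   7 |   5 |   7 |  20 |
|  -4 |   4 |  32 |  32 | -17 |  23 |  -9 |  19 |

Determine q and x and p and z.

Rows 1 and 2 both sum to 80, so that's the common total.
Row 4 has 23 + 4 + 1 − 1 + 6 − 3 + 49 = 79; the blank must be 80 − 79 = 1.
Column 4 has -2 + 18 + 16 + 1 + 5 − 1 + 32 = 69; the blank must be 80 − 69 = 11.
Row 5 has 0 + 17 + 11 + 16 + 0 + 16 − 1 = 59; the blank must be 80 − 59 = 21.
Row 3 has 11 + 8 + 16 + 21 + 9 + 24 − 13 = 76; the blank must be 80 − 76 = 4.

q = 4, x = 21, p = 11, z = 1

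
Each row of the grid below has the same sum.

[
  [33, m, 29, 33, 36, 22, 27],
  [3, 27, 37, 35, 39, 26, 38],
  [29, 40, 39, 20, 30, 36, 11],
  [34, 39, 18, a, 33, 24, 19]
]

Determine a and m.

a = 38, m = 25

Row 2 sums to 205 and so does row 3; that's the common total.
In row 4 the known cells total 167, leaving 205 − 167 = 38.
In row 1 the known cells total 180, leaving 205 − 180 = 25.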